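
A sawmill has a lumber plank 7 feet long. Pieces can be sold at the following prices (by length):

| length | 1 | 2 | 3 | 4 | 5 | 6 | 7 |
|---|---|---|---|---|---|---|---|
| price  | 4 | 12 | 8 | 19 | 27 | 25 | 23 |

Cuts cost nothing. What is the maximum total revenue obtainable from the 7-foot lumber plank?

Build best[k] bottom-up: best[k] = max over allowed piece i of (p[i] + best[k−i]).
best[1] = 4
best[2] = 12
best[3] = 16  (first piece 1, then best[2]=12)
best[4] = 24  (first piece 2, then best[2]=12)
best[5] = 28  (first piece 1, then best[4]=24)
best[6] = 36  (first piece 2, then best[4]=24)
best[7] = 40  (first piece 1, then best[6]=36)
One optimal cutting: 2 + 2 + 2 + 1 → $12 + $12 + $12 + $4 = $40.

40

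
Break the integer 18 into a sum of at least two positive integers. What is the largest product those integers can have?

Fill g[k] for k=2..18: at each k try every first piece i and multiply by the better of (k−i) uncut or g[k−i].
g[2] = 1·max(1,0) = 1·1 = 1
g[3] = max(1·2, 2·1) = 2
g[4] = max(1·3, 2·2, 3·1) = 4
g[5] = max(1·4, 2·3, 3·2, 4·1) = 6
g[6] = max(1·6, 2·4, 3·3, 4·2, 5·1) = 9
g[7] = max(1·9, 2·6, 3·4, 4·3, 5·2, 6·1) = 12
g[8] = max(1·12, 2·9, 3·6, …, 6·2, 7·1) = 18
g[9] = max(1·18, 2·12, 3·9, …, 7·2, 8·1) = 27
g[10] = max(1·27, 2·18, 3·12, …, 8·2, 9·1) = 36
g[11] = max(1·36, 2·27, 3·18, …, 9·2, 10·1) = 54
g[12] = max(1·54, 2·36, 3·27, …, 10·2, 11·1) = 81
g[13] = max(1·81, 2·54, 3·36, …, 11·2, 12·1) = 108
g[14] = max(1·108, 2·81, 3·54, …, 12·2, 13·1) = 162
g[15] = max(1·162, 2·108, 3·81, …, 13·2, 14·1) = 243
g[16] = max(1·243, 2·162, 3·108, …, 14·2, 15·1) = 324
g[17] = max(1·324, 2·243, 3·162, …, 15·2, 16·1) = 486
g[18] = max(1·486, 2·324, 3·243, …, 16·2, 17·1) = 729
One optimal split: 3 + 3 + 3 + 3 + 3 + 3; product 3·3·3·3·3·3 = 729.

729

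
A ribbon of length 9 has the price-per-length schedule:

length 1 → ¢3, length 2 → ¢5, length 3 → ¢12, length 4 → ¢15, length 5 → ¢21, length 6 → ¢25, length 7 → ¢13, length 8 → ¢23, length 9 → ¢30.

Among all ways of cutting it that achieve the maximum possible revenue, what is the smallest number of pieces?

Build r[k] bottom-up: r[k] = max over allowed piece i of (p[i] + r[k−i]).
r[1] = 3
r[2] = 6  (first piece 1, then r[1]=3)
r[3] = 12
r[4] = 15  (first piece 1, then r[3]=12)
r[5] = 21
r[6] = 25
r[7] = 28  (first piece 1, then r[6]=25)
r[8] = 33  (first piece 3, then r[5]=21)
r[9] = 37  (first piece 3, then r[6]=25)
Maximum revenue is ¢37.
Now minimize piece count subject to staying optimal: for each k, pieces[k] = 1 + min over i with p[i]+r[k−i]=r[k] of pieces[k−i].
pieces[6] = 1
pieces[7] = 2
pieces[8] = 2
pieces[9] = 2

2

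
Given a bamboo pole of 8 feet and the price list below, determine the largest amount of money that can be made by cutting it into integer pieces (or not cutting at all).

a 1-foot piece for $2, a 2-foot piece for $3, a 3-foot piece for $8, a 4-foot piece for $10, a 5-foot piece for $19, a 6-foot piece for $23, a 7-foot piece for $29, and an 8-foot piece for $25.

31

Let R[k] be the best obtainable value from length k. For each k, try every first piece i and keep the best of price[i] + R[k−i].
R[1] = 2
R[2] = max(2+2, 3+0) = 4
R[3] = max(2+4, 3+2, 8+0) = 8
R[4] = max(2+8, 3+4, 8+2, 10+0) = 10
R[5] = max(2+10, 3+8, 8+4, 10+2, 19+0) = 19
R[6] = max(2+19, 3+10, 8+8, 10+4, 19+2, 23+0) = 23
R[7] = max(2+23, 3+19, 8+10, …, 23+2, 29+0) = 29
R[8] = max(2+29, 3+23, 8+19, …, 29+2, 25+0) = 31
One optimal cutting: 7 + 1 → $29 + $2 = $31.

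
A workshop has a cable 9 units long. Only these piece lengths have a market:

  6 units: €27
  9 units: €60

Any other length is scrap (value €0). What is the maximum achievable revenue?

Build f[k] bottom-up: f[k] = max over allowed piece i of (p[i] + f[k−i]).
f[1] = 0
f[2] = 0
f[3] = 0
f[4] = 0
f[5] = 0
f[6] = 27
f[7] = 27
f[8] = 27
f[9] = max(27+0, 60+0) = 60
One optimal cutting: 9 → €60.

60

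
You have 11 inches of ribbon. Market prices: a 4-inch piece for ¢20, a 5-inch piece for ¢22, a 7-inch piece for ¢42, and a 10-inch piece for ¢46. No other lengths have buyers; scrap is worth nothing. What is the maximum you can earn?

Build best[k] bottom-up: best[k] = max over allowed piece i of (p[i] + best[k−i]).
best[1] = 0
best[2] = 0
best[3] = 0
best[4] = 20
best[5] = max(20+0, 22+0) = 22
best[6] = max(20+0, 22+0) = 22
best[7] = max(20+0, 22+0, 42+0) = 42
best[8] = max(20+20, 22+0, 42+0) = 42
best[9] = max(20+22, 22+20, 42+0) = 42
best[10] = max(20+22, 22+22, 42+0, 46+0) = 46
best[11] = max(20+42, 22+22, 42+20, 46+0) = 62
One optimal cutting: 7 + 4 → ¢62.

62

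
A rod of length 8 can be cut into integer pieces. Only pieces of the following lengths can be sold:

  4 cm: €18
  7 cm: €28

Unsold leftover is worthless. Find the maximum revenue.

Consider every possible first cut. r[k] is the best of p[i]+r[k−i] over all sellable i≤k.
r[1] = 0
r[2] = 0
r[3] = 0
r[4] = 18
r[5] = 18
r[6] = 18
r[7] = 28
r[8] = 36  (first piece 4, then r[4]=18)
One optimal cutting: 4 + 4 → €36.

36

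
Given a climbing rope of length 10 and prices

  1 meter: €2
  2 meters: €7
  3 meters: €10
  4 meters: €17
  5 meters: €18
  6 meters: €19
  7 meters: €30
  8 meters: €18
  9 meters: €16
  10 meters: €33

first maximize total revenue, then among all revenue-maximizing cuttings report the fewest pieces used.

3

Let r[k] be the best obtainable value from length k. For each k, try every first piece i and keep the best of price[i] + r[k−i].
r[1] = 2
r[2] = 7
r[3] = 10
r[4] = 17
r[5] = 19  (first piece 1, then r[4]=17)
r[6] = 24  (first piece 2, then r[4]=17)
r[7] = 30
r[8] = 34  (first piece 4, then r[4]=17)
r[9] = 37  (first piece 2, then r[7]=30)
r[10] = 41  (first piece 2, then r[8]=34)
Maximum revenue is €41.
Now minimize piece count subject to staying optimal: for each k, pieces[k] = 1 + min over i with p[i]+r[k−i]=r[k] of pieces[k−i].
pieces[7] = 1
pieces[8] = 2
pieces[9] = 2
pieces[10] = 3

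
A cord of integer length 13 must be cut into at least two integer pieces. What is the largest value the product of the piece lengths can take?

108

Define f[k] = max over 1≤i<k of i · max(k−i, f[k−i]); the inner max lets the remainder stay uncut if that's better.
Small cases: f[2]=1, f[3]=2, f[4]=4, f[5]=6, f[6]=9.
f[7] = max(1·9, 2·6, 3·4, 4·3, 5·2, 6·1) = 12
f[8] = max(1·12, 2·9, 3·6, …, 6·2, 7·1) = 18
f[9] = max(1·18, 2·12, 3·9, …, 7·2, 8·1) = 27
f[10] = max(1·27, 2·18, 3·12, …, 8·2, 9·1) = 36
f[11] = max(1·36, 2·27, 3·18, …, 9·2, 10·1) = 54
f[12] = max(1·54, 2·36, 3·27, …, 10·2, 11·1) = 81
f[13] = max(1·81, 2·54, 3·36, …, 11·2, 12·1) = 108
One optimal split: 3 + 3 + 3 + 2 + 2; product 3·3·3·2·2 = 108.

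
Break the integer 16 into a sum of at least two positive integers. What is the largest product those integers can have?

Define f[k] = max over 1≤i<k of i · max(k−i, f[k−i]); the inner max lets the remainder stay uncut if that's better.
f[2] = 1·max(1,0) = 1·1 = 1
f[3] = 1·max(2,1) = 1·2 = 2
f[4] = 2·max(2,1) = 2·2 = 4
f[5] = 2·max(3,2) = 2·3 = 6
f[6] = 3·max(3,2) = 3·3 = 9
f[7] = 2·max(5,6) = 2·6 = 12
f[8] = 2·max(6,9) = 2·9 = 18
f[9] = 3·max(6,9) = 3·9 = 27
f[10] = 2·max(8,18) = 2·18 = 36
f[11] = 2·max(9,27) = 2·27 = 54
f[12] = 3·max(9,27) = 3·27 = 81
f[13] = 2·max(11,54) = 2·54 = 108
f[14] = 2·max(12,81) = 2·81 = 162
f[15] = 3·max(12,81) = 3·81 = 243
f[16] = 2·max(14,162) = 2·162 = 324
One optimal split: 3 + 3 + 3 + 3 + 2 + 2; product 3·3·3·3·2·2 = 324.

324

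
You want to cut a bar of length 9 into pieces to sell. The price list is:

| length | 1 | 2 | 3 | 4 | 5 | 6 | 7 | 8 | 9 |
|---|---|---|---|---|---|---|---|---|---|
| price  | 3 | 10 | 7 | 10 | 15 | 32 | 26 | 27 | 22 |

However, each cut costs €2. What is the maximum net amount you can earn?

Consider every possible first cut. v[k] is the best of p[i]+v[k−i] over all sellable i≤k, charging 2 whenever i<k.
v[1] = 3
v[2] = 10
v[3] = 11  (first piece 1, then v[2]=10)
v[4] = 18  (first piece 2, then v[2]=10)
v[5] = 19  (first piece 1, then v[4]=18)
v[6] = 32
v[7] = 33  (first piece 1, then v[6]=32)
v[8] = 40  (first piece 2, then v[6]=32)
v[9] = 41  (first piece 1, then v[8]=40)
One optimal plan: pieces 6 + 2 + 1 (2 cuts) → €45 − €4 = €41.

41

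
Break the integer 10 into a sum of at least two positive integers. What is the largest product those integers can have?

36

Let prod[k] be the best product for length k (with at least one cut). For each first piece i, the rest contributes max(k−i, prod[k−i]).
Small cases: prod[2]=1, prod[3]=2, prod[4]=4, prod[5]=6.
prod[6] = 3*max(3,2) = 3*3 = 9
prod[7] = 2*max(5,6) = 2*6 = 12
prod[8] = 2*max(6,9) = 2*9 = 18
prod[9] = 3*max(6,9) = 3*9 = 27
prod[10] = 2*max(8,18) = 2*18 = 36
One optimal split: 3 + 3 + 2 + 2; product 3*3*2*2 = 36.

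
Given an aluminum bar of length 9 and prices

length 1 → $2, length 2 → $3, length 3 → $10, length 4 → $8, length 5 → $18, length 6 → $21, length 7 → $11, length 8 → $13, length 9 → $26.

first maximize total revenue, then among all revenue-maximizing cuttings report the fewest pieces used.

2

Let r[k] be the best obtainable value from length k. For each k, try every first piece i and keep the best of price[i] + r[k−i].
r[1] = 2
r[2] = 4  (first piece 1, then r[1]=2)
r[3] = 10
r[4] = 12  (first piece 1, then r[3]=10)
r[5] = 18
r[6] = 21
r[7] = 23  (first piece 1, then r[6]=21)
r[8] = 28  (first piece 3, then r[5]=18)
r[9] = 31  (first piece 3, then r[6]=21)
Maximum revenue is $31.
Now minimize piece count subject to staying optimal: for each k, pieces[k] = 1 + min over i with p[i]+r[k−i]=r[k] of pieces[k−i].
pieces[6] = 1
pieces[7] = 2
pieces[8] = 2
pieces[9] = 2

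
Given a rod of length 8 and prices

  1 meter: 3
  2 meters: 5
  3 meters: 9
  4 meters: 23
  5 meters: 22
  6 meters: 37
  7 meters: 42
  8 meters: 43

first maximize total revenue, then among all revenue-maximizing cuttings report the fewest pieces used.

2

Consider every possible first cut. r[k] is the best of p[i]+r[k−i] over all sellable i≤k.
r[1] = 3
r[2] = 6  (first piece 1, then r[1]=3)
r[3] = 9  (first piece 1, then r[2]=6)
r[4] = 23
r[5] = 26  (first piece 1, then r[4]=23)
r[6] = 37
r[7] = 42
r[8] = 46  (first piece 4, then r[4]=23)
Maximum revenue is 46.
Now minimize piece count subject to staying optimal: for each k, pieces[k] = 1 + min over i with p[i]+r[k−i]=r[k] of pieces[k−i].
pieces[5] = 2
pieces[6] = 1
pieces[7] = 1
pieces[8] = 2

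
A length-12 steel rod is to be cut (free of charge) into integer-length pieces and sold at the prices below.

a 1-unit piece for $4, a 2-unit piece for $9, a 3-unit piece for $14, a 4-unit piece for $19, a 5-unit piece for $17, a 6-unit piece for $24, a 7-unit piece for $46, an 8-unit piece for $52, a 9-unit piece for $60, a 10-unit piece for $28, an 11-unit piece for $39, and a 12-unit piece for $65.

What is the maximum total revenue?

Build r[k] bottom-up: r[k] = max over allowed piece i of (p[i] + r[k−i]).
r[1] = 4
r[2] = 9
r[3] = 14
r[4] = 19
r[5] = 23  (first piece 1, then r[4]=19)
r[6] = 28  (first piece 2, then r[4]=19)
r[7] = 46
r[8] = 52
r[9] = 60
r[10] = 64  (first piece 1, then r[9]=60)
r[11] = 69  (first piece 2, then r[9]=60)
r[12] = 74  (first piece 3, then r[9]=60)
One optimal cutting: 9 + 3 → $60 + $14 = $74.

74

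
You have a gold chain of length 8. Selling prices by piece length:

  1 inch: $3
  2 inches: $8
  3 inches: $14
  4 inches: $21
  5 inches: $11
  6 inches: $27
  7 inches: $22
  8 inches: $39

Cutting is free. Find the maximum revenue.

Let v[k] be the best obtainable value from length k. For each k, try every first piece i and keep the best of price[i] + v[k−i].
v[1] = 3
v[2] = max(3+3, 8+0) = 8
v[3] = max(3+8, 8+3, 14+0) = 14
v[4] = max(3+14, 8+8, 14+3, 21+0) = 21
v[5] = max(3+21, 8+14, 14+8, 21+3, 11+0) = 24
v[6] = max(3+24, 8+21, 14+14, 21+8, 11+3, 27+0) = 29
v[7] = max(3+29, 8+24, 14+21, …, 27+3, 22+0) = 35
v[8] = max(3+35, 8+29, 14+24, …, 22+3, 39+0) = 42
One optimal cutting: 4 + 4 → $21 + $21 = $42.

42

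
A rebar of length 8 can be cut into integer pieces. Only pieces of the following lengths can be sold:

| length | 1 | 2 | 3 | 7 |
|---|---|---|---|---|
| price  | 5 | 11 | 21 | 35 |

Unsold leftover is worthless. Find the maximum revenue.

53

Let best[k] be the best obtainable value from length k. For each k, try every first piece i and keep the best of price[i] + best[k−i].
best[1] = 5
best[2] = max(5+5, 11+0) = 11
best[3] = max(5+11, 11+5, 21+0) = 21
best[4] = max(5+21, 11+11, 21+5) = 26
best[5] = max(5+26, 11+21, 21+11) = 32
best[6] = max(5+32, 11+26, 21+21) = 42
best[7] = max(5+42, 11+32, 21+26, 35+0) = 47
best[8] = max(5+47, 11+42, 21+32, 35+5) = 53
One optimal cutting: 3 + 3 + 2 → ₹53.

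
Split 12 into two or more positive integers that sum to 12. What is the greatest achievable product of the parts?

Fill P[k] for k=2..12: at each k try every first piece i and multiply by the better of (k−i) uncut or P[k−i].
P[2] = 1*max(1,0) = 1*1 = 1
P[3] = 1*max(2,1) = 1*2 = 2
P[4] = 2*max(2,1) = 2*2 = 4
P[5] = 2*max(3,2) = 2*3 = 6
P[6] = 3*max(3,2) = 3*3 = 9
P[7] = 2*max(5,6) = 2*6 = 12
P[8] = 2*max(6,9) = 2*9 = 18
P[9] = 3*max(6,9) = 3*9 = 27
P[10] = 2*max(8,18) = 2*18 = 36
P[11] = 2*max(9,27) = 2*27 = 54
P[12] = 3*max(9,27) = 3*27 = 81
One optimal split: 3 + 3 + 3 + 3; product 3*3*3*3 = 81.

81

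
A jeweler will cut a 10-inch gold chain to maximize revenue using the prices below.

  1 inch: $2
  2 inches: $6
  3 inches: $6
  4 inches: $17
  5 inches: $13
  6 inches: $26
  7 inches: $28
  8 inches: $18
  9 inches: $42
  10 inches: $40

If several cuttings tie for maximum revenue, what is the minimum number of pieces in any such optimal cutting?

Let r[k] be the best obtainable value from length k. For each k, try every first piece i and keep the best of price[i] + r[k−i].
r[1] = 2
r[2] = 6
r[3] = 8  (first piece 1, then r[2]=6)
r[4] = 17
r[5] = 19  (first piece 1, then r[4]=17)
r[6] = 26
r[7] = 28  (first piece 1, then r[6]=26)
r[8] = 34  (first piece 4, then r[4]=17)
r[9] = 42
r[10] = 44  (first piece 1, then r[9]=42)
Maximum revenue is $44.
Now minimize piece count subject to staying optimal: for each k, pieces[k] = 1 + min over i with p[i]+r[k−i]=r[k] of pieces[k−i].
pieces[7] = 1
pieces[8] = 2
pieces[9] = 1
pieces[10] = 2

2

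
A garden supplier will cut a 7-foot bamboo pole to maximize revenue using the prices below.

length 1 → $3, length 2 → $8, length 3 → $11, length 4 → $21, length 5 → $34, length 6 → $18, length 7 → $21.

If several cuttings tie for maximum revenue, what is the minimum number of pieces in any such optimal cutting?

2

Build r[k] bottom-up: r[k] = max over allowed piece i of (p[i] + r[k−i]).
r[1] = 3
r[2] = 8
r[3] = 11  (first piece 1, then r[2]=8)
r[4] = 21
r[5] = 34
r[6] = 37  (first piece 1, then r[5]=34)
r[7] = 42  (first piece 2, then r[5]=34)
Maximum revenue is $42.
Now minimize piece count subject to staying optimal: for each k, pieces[k] = 1 + min over i with p[i]+r[k−i]=r[k] of pieces[k−i].
pieces[4] = 1
pieces[5] = 1
pieces[6] = 2
pieces[7] = 2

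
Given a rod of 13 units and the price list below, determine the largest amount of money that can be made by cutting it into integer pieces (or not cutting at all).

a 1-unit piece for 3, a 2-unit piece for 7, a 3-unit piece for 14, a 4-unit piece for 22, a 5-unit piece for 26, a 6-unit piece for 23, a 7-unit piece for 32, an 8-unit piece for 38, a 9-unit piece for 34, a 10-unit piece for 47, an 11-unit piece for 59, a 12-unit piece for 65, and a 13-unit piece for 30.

Consider every possible first cut. v[k] is the best of p[i]+v[k−i] over all sellable i≤k.
v[1] = 3
v[2] = 7
v[3] = 14
v[4] = 22
v[5] = 26
v[6] = 29  (first piece 1, then v[5]=26)
v[7] = 36  (first piece 3, then v[4]=22)
v[8] = 44  (first piece 4, then v[4]=22)
v[9] = 48  (first piece 4, then v[5]=26)
v[10] = 52  (first piece 5, then v[5]=26)
v[11] = 59
v[12] = 66  (first piece 4, then v[8]=44)
v[13] = 70  (first piece 4, then v[9]=48)
One optimal cutting: 5 + 4 + 4 → 26 + 22 + 22 = 70.

70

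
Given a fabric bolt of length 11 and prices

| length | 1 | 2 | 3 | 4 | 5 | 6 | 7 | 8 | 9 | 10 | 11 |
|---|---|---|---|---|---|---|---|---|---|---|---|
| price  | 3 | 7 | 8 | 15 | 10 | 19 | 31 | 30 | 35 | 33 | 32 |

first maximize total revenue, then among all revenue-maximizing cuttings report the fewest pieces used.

2

Let r[k] be the best obtainable value from length k. For each k, try every first piece i and keep the best of price[i] + r[k−i].
r[1] = 3
r[2] = max(3+3, 7+0) = 7
r[3] = max(3+7, 7+3, 8+0) = 10
r[4] = max(3+10, 7+7, 8+3, 15+0) = 15
r[5] = max(3+15, 7+10, 8+7, 15+3, 10+0) = 18
r[6] = max(3+18, 7+15, 8+10, 15+7, 10+3, 19+0) = 22
r[7] = max(3+22, 7+18, 8+15, …, 19+3, 31+0) = 31
r[8] = max(3+31, 7+22, 8+18, …, 31+3, 30+0) = 34
r[9] = max(3+34, 7+31, 8+22, …, 30+3, 35+0) = 38
r[10] = max(3+38, 7+34, 8+31, …, 35+3, 33+0) = 41
r[11] = max(3+41, 7+38, 8+34, …, 33+3, 32+0) = 46
Maximum revenue is $46.
Now minimize piece count subject to staying optimal: for each k, pieces[k] = 1 + min over i with p[i]+r[k−i]=r[k] of pieces[k−i].
pieces[8] = 2
pieces[9] = 2
pieces[10] = 3
pieces[11] = 2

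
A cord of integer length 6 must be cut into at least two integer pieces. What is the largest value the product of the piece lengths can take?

Let prod[k] be the best product for length k (with at least one cut). For each first piece i, the rest contributes max(k−i, prod[k−i]).
prod[2] = 1×max(1,0) = 1×1 = 1
prod[3] = 1×max(2,1) = 1×2 = 2
prod[4] = 2×max(2,1) = 2×2 = 4
prod[5] = 2×max(3,2) = 2×3 = 6
prod[6] = 3×max(3,2) = 3×3 = 9
One optimal split: 3 + 3; product 3×3 = 9.

9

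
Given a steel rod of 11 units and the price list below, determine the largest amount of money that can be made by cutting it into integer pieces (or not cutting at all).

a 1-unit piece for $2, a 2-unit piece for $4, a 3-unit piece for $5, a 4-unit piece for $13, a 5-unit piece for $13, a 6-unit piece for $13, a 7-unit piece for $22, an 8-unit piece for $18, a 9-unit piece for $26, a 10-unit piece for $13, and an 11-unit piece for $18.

35

Build best[k] bottom-up: best[k] = max over allowed piece i of (p[i] + best[k−i]).
best[1] = 2
best[2] = max(2+2, 4+0) = 4
best[3] = max(2+4, 4+2, 5+0) = 6
best[4] = max(2+6, 4+4, 5+2, 13+0) = 13
best[5] = max(2+13, 4+6, 5+4, 13+2, 13+0) = 15
best[6] = max(2+15, 4+13, 5+6, 13+4, 13+2, 13+0) = 17
best[7] = max(2+17, 4+15, 5+13, …, 13+2, 22+0) = 22
best[8] = max(2+22, 4+17, 5+15, …, 22+2, 18+0) = 26
best[9] = max(2+26, 4+22, 5+17, …, 18+2, 26+0) = 28
best[10] = max(2+28, 4+26, 5+22, …, 26+2, 13+0) = 30
best[11] = max(2+30, 4+28, 5+26, …, 13+2, 18+0) = 35
One optimal cutting: 7 + 4 → $22 + $13 = $35.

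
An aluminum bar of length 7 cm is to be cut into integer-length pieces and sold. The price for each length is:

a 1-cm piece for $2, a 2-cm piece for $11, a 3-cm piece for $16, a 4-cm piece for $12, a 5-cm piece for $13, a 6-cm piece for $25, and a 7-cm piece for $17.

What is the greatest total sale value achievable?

38

Let v[k] be the best obtainable value from length k. For each k, try every first piece i and keep the best of price[i] + v[k−i].
v[1] = 2
v[2] = 11
v[3] = 16
v[4] = 22  (first piece 2, then v[2]=11)
v[5] = 27  (first piece 2, then v[3]=16)
v[6] = 33  (first piece 2, then v[4]=22)
v[7] = 38  (first piece 2, then v[5]=27)
One optimal cutting: 3 + 2 + 2 → $16 + $11 + $11 = $38.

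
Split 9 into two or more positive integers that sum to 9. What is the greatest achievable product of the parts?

Let g[k] be the best product for length k (with at least one cut). For each first piece i, the rest contributes max(k−i, g[k−i]).
g[2] = 1×max(1,0) = 1×1 = 1
g[3] = max(1×2, 2×1) = 2
g[4] = max(1×3, 2×2, 3×1) = 4
g[5] = max(1×4, 2×3, 3×2, 4×1) = 6
g[6] = max(1×6, 2×4, 3×3, 4×2, 5×1) = 9
g[7] = max(1×9, 2×6, 3×4, 4×3, 5×2, 6×1) = 12
g[8] = max(1×12, 2×9, 3×6, …, 6×2, 7×1) = 18
g[9] = max(1×18, 2×12, 3×9, …, 7×2, 8×1) = 27
One optimal split: 3 + 3 + 3; product 3×3×3 = 27.

27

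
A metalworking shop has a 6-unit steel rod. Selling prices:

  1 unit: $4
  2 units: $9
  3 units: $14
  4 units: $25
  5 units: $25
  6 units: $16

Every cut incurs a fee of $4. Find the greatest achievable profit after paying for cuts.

Consider every possible first cut. net[k] is the best of p[i]+net[k−i] over all sellable i≤k, charging 4 whenever i<k.
net[1] = 4
net[2] = max(4+4-4, 9+0) = 9
net[3] = max(4+9-4, 9+4-4, 14+0) = 14
net[4] = max(4+14-4, 9+9-4, 14+4-4, 25+0) = 25
net[5] = max(4+25-4, 9+14-4, 14+9-4, 25+4-4, 25+0) = 25
net[6] = max(4+25-4, 9+25-4, 14+14-4, 25+9-4, 25+4-4, 16+0) = 30
One optimal plan: pieces 4 + 2 (1 cut) → $34 − $4 = $30.

30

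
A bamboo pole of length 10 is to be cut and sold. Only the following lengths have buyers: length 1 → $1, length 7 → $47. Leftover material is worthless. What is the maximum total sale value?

Build best[k] bottom-up: best[k] = max over allowed piece i of (p[i] + best[k−i]).
best[1] = 1
best[2] = 2  (first piece 1, then best[1]=1)
best[3] = 3  (first piece 1, then best[2]=2)
best[4] = 4  (first piece 1, then best[3]=3)
best[5] = 5  (first piece 1, then best[4]=4)
best[6] = 6  (first piece 1, then best[5]=5)
best[7] = 47
best[8] = 48  (first piece 1, then best[7]=47)
best[9] = 49  (first piece 1, then best[8]=48)
best[10] = 50  (first piece 1, then best[9]=49)
One optimal cutting: 7 + 1 + 1 + 1 → $50.

50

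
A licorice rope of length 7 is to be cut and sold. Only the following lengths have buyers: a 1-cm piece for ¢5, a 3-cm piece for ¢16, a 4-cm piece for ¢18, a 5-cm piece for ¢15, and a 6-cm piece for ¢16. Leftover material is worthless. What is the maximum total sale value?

Build r[k] bottom-up: r[k] = max over allowed piece i of (p[i] + r[k−i]).
r[1] = 5
r[2] = 10  (first piece 1, then r[1]=5)
r[3] = 16
r[4] = 21  (first piece 1, then r[3]=16)
r[5] = 26  (first piece 1, then r[4]=21)
r[6] = 32  (first piece 3, then r[3]=16)
r[7] = 37  (first piece 1, then r[6]=32)
One optimal cutting: 3 + 3 + 1 → ¢37.

37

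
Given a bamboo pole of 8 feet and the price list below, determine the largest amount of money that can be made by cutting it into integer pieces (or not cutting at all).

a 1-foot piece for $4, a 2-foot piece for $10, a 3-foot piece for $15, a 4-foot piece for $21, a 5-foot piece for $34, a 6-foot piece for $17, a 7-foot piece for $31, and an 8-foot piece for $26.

Build v[k] bottom-up: v[k] = max over allowed piece i of (p[i] + v[k−i]).
v[1] = 4
v[2] = 10
v[3] = 15
v[4] = 21
v[5] = 34
v[6] = 38  (first piece 1, then v[5]=34)
v[7] = 44  (first piece 2, then v[5]=34)
v[8] = 49  (first piece 3, then v[5]=34)
One optimal cutting: 5 + 3 → $34 + $15 = $49.

49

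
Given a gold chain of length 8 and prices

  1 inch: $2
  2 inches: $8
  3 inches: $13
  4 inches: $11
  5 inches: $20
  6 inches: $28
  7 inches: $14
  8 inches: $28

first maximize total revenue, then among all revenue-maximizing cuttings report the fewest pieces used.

2

Build r[k] bottom-up: r[k] = max over allowed piece i of (p[i] + r[k−i]).
r[1] = 2
r[2] = max(2+2, 8+0) = 8
r[3] = max(2+8, 8+2, 13+0) = 13
r[4] = max(2+13, 8+8, 13+2, 11+0) = 16
r[5] = max(2+16, 8+13, 13+8, 11+2, 20+0) = 21
r[6] = max(2+21, 8+16, 13+13, 11+8, 20+2, 28+0) = 28
r[7] = max(2+28, 8+21, 13+16, …, 28+2, 14+0) = 30
r[8] = max(2+30, 8+28, 13+21, …, 14+2, 28+0) = 36
Maximum revenue is $36.
Now minimize piece count subject to staying optimal: for each k, pieces[k] = 1 + min over i with p[i]+r[k−i]=r[k] of pieces[k−i].
pieces[5] = 2
pieces[6] = 1
pieces[7] = 2
pieces[8] = 2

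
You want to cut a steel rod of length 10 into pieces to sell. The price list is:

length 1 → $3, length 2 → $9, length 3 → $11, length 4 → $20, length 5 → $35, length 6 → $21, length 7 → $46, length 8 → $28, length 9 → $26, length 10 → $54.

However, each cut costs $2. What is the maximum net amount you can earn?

Consider every possible first cut. v[k] is the best of p[i]+v[k−i] over all sellable i≤k, charging 2 whenever i<k.
v[1] = 3
v[2] = max(3+3-2, 9+0) = 9
v[3] = max(3+9-2, 9+3-2, 11+0) = 11
v[4] = max(3+11-2, 9+9-2, 11+3-2, 20+0) = 20
v[5] = max(3+20-2, 9+11-2, 11+9-2, 20+3-2, 35+0) = 35
v[6] = max(3+35-2, 9+20-2, 11+11-2, 20+9-2, 35+3-2, 21+0) = 36
v[7] = max(3+36-2, 9+35-2, 11+20-2, …, 21+3-2, 46+0) = 46
v[8] = max(3+46-2, 9+36-2, 11+35-2, …, 46+3-2, 28+0) = 47
v[9] = max(3+47-2, 9+46-2, 11+36-2, …, 28+3-2, 26+0) = 53
v[10] = max(3+53-2, 9+47-2, 11+46-2, …, 26+3-2, 54+0) = 68
One optimal plan: pieces 5 + 5 (1 cut) → $70 − $2 = $68.

68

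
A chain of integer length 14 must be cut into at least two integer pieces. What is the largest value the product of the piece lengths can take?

Fill prod[k] for k=2..14: at each k try every first piece i and multiply by the better of (k−i) uncut or prod[k−i].
prod[2] = 1*max(1,0) = 1*1 = 1
prod[3] = max(1*2, 2*1) = 2
prod[4] = max(1*3, 2*2, 3*1) = 4
prod[5] = max(1*4, 2*3, 3*2, 4*1) = 6
prod[6] = max(1*6, 2*4, 3*3, 4*2, 5*1) = 9
prod[7] = max(1*9, 2*6, 3*4, 4*3, 5*2, 6*1) = 12
prod[8] = max(1*12, 2*9, 3*6, …, 6*2, 7*1) = 18
prod[9] = max(1*18, 2*12, 3*9, …, 7*2, 8*1) = 27
prod[10] = max(1*27, 2*18, 3*12, …, 8*2, 9*1) = 36
prod[11] = max(1*36, 2*27, 3*18, …, 9*2, 10*1) = 54
prod[12] = max(1*54, 2*36, 3*27, …, 10*2, 11*1) = 81
prod[13] = max(1*81, 2*54, 3*36, …, 11*2, 12*1) = 108
prod[14] = max(1*108, 2*81, 3*54, …, 12*2, 13*1) = 162
One optimal split: 3 + 3 + 3 + 3 + 2; product 3*3*3*3*2 = 162.

162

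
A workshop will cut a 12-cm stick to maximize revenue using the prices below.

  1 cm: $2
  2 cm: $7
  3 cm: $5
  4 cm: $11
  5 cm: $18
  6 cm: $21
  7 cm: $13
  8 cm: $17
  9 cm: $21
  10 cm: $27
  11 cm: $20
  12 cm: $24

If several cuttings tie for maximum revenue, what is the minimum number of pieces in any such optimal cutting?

Let r[k] be the best obtainable value from length k. For each k, try every first piece i and keep the best of price[i] + r[k−i].
r[1] = 2
r[2] = 7
r[3] = 9  (first piece 1, then r[2]=7)
r[4] = 14  (first piece 2, then r[2]=7)
r[5] = 18
r[6] = 21  (first piece 2, then r[4]=14)
r[7] = 25  (first piece 2, then r[5]=18)
r[8] = 28  (first piece 2, then r[6]=21)
r[9] = 32  (first piece 2, then r[7]=25)
r[10] = 36  (first piece 5, then r[5]=18)
r[11] = 39  (first piece 2, then r[9]=32)
r[12] = 43  (first piece 2, then r[10]=36)
Maximum revenue is $43.
Now minimize piece count subject to staying optimal: for each k, pieces[k] = 1 + min over i with p[i]+r[k−i]=r[k] of pieces[k−i].
pieces[9] = 3
pieces[10] = 2
pieces[11] = 2
pieces[12] = 3

3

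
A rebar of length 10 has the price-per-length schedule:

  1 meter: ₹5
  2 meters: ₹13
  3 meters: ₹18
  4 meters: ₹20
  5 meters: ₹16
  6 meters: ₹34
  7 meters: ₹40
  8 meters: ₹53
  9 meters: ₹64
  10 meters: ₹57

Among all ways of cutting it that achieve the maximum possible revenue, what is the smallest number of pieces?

2

Let r[k] be the best obtainable value from length k. For each k, try every first piece i and keep the best of price[i] + r[k−i].
r[1] = 5
r[2] = max(5+5, 13+0) = 13
r[3] = max(5+13, 13+5, 18+0) = 18
r[4] = max(5+18, 13+13, 18+5, 20+0) = 26
r[5] = max(5+26, 13+18, 18+13, 20+5, 16+0) = 31
r[6] = max(5+31, 13+26, 18+18, 20+13, 16+5, 34+0) = 39
r[7] = max(5+39, 13+31, 18+26, …, 34+5, 40+0) = 44
r[8] = max(5+44, 13+39, 18+31, …, 40+5, 53+0) = 53
r[9] = max(5+53, 13+44, 18+39, …, 53+5, 64+0) = 64
r[10] = max(5+64, 13+53, 18+44, …, 64+5, 57+0) = 69
Maximum revenue is ₹69.
Now minimize piece count subject to staying optimal: for each k, pieces[k] = 1 + min over i with p[i]+r[k−i]=r[k] of pieces[k−i].
pieces[7] = 3
pieces[8] = 1
pieces[9] = 1
pieces[10] = 2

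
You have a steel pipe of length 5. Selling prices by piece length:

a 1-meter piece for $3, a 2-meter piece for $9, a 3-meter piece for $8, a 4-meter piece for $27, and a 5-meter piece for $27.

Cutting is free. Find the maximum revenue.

30

Build r[k] bottom-up: r[k] = max over allowed piece i of (p[i] + r[k−i]).
r[1] = 3
r[2] = 9
r[3] = 12  (first piece 1, then r[2]=9)
r[4] = 27
r[5] = 30  (first piece 1, then r[4]=27)
One optimal cutting: 4 + 1 → $27 + $3 = $30.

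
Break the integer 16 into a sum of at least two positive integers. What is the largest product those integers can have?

324

Fill prod[k] for k=2..16: at each k try every first piece i and multiply by the better of (k−i) uncut or prod[k−i].
Small cases: prod[2]=1, prod[3]=2, prod[4]=4, prod[5]=6, prod[6]=9, prod[7]=12, prod[8]=18.
prod[9] = 3*max(6,9) = 3*9 = 27
prod[10] = 2*max(8,18) = 2*18 = 36
prod[11] = 2*max(9,27) = 2*27 = 54
prod[12] = 3*max(9,27) = 3*27 = 81
prod[13] = 2*max(11,54) = 2*54 = 108
prod[14] = 2*max(12,81) = 2*81 = 162
prod[15] = 3*max(12,81) = 3*81 = 243
prod[16] = 2*max(14,162) = 2*162 = 324
One optimal split: 3 + 3 + 3 + 3 + 2 + 2; product 3*3*3*3*2*2 = 324.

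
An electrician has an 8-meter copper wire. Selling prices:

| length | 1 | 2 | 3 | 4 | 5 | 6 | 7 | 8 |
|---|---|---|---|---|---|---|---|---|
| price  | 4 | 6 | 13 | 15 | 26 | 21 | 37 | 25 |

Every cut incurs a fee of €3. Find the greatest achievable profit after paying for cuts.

Let r[k] be the best obtainable value from length k. For each k, try every first piece i and keep the best of price[i] + r[k−i] minus the 3 cut fee when i<k.
r[1] = 4
r[2] = 6
r[3] = 13
r[4] = 15
r[5] = 26
r[6] = 27  (first piece 1, then r[5]=26)
r[7] = 37
r[8] = 38  (first piece 1, then r[7]=37)
One optimal plan: pieces 7 + 1 (1 cut) → €41 − €3 = €38.

38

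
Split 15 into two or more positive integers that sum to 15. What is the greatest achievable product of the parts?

Define g[k] = max over 1≤i<k of i · max(k−i, g[k−i]); the inner max lets the remainder stay uncut if that's better.
g[2] = 1×max(1,0) = 1×1 = 1
g[3] = max(1×2, 2×1) = 2
g[4] = max(1×3, 2×2, 3×1) = 4
g[5] = max(1×4, 2×3, 3×2, 4×1) = 6
g[6] = max(1×6, 2×4, 3×3, 4×2, 5×1) = 9
g[7] = max(1×9, 2×6, 3×4, 4×3, 5×2, 6×1) = 12
g[8] = max(1×12, 2×9, 3×6, …, 6×2, 7×1) = 18
g[9] = max(1×18, 2×12, 3×9, …, 7×2, 8×1) = 27
g[10] = max(1×27, 2×18, 3×12, …, 8×2, 9×1) = 36
g[11] = max(1×36, 2×27, 3×18, …, 9×2, 10×1) = 54
g[12] = max(1×54, 2×36, 3×27, …, 10×2, 11×1) = 81
g[13] = max(1×81, 2×54, 3×36, …, 11×2, 12×1) = 108
g[14] = max(1×108, 2×81, 3×54, …, 12×2, 13×1) = 162
g[15] = max(1×162, 2×108, 3×81, …, 13×2, 14×1) = 243
One optimal split: 3 + 3 + 3 + 3 + 3; product 3×3×3×3×3 = 243.

243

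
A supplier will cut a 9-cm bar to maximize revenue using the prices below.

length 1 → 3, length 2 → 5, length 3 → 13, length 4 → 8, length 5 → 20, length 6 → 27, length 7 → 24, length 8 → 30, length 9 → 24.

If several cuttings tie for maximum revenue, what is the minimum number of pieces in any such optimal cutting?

2

Build r[k] bottom-up: r[k] = max over allowed piece i of (p[i] + r[k−i]).
r[1] = 3
r[2] = 6  (first piece 1, then r[1]=3)
r[3] = 13
r[4] = 16  (first piece 1, then r[3]=13)
r[5] = 20
r[6] = 27
r[7] = 30  (first piece 1, then r[6]=27)
r[8] = 33  (first piece 1, then r[7]=30)
r[9] = 40  (first piece 3, then r[6]=27)
Maximum revenue is 40.
Now minimize piece count subject to staying optimal: for each k, pieces[k] = 1 + min over i with p[i]+r[k−i]=r[k] of pieces[k−i].
pieces[6] = 1
pieces[7] = 2
pieces[8] = 2
pieces[9] = 2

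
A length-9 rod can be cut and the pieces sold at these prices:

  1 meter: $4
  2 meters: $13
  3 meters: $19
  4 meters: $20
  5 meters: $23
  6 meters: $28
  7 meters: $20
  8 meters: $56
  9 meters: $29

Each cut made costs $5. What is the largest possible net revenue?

55

Let net[k] be the best obtainable value from length k. For each k, try every first piece i and keep the best of price[i] + net[k−i] minus the 5 cut fee when i<k.
net[1] = 4
net[2] = max(4+4-5, 13+0) = 13
net[3] = max(4+13-5, 13+4-5, 19+0) = 19
net[4] = max(4+19-5, 13+13-5, 19+4-5, 20+0) = 21
net[5] = max(4+21-5, 13+19-5, 19+13-5, 20+4-5, 23+0) = 27
net[6] = max(4+27-5, 13+21-5, 19+19-5, 20+13-5, 23+4-5, 28+0) = 33
net[7] = max(4+33-5, 13+27-5, 19+21-5, …, 28+4-5, 20+0) = 35
net[8] = max(4+35-5, 13+33-5, 19+27-5, …, 20+4-5, 56+0) = 56
net[9] = max(4+56-5, 13+35-5, 19+33-5, …, 56+4-5, 29+0) = 55
One optimal plan: pieces 8 + 1 (1 cut) → $60 − $5 = $55.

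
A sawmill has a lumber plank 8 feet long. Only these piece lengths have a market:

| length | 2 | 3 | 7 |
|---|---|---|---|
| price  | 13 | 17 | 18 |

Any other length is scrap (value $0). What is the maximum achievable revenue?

Consider every possible first cut. f[k] is the best of p[i]+f[k−i] over all sellable i≤k.
f[1] = 0
f[2] = 13
f[3] = max(13+0, 17+0) = 17
f[4] = max(13+13, 17+0) = 26
f[5] = max(13+17, 17+13) = 30
f[6] = max(13+26, 17+17) = 39
f[7] = max(13+30, 17+26, 18+0) = 43
f[8] = max(13+39, 17+30, 18+0) = 52
One optimal cutting: 2 + 2 + 2 + 2 → $52.

52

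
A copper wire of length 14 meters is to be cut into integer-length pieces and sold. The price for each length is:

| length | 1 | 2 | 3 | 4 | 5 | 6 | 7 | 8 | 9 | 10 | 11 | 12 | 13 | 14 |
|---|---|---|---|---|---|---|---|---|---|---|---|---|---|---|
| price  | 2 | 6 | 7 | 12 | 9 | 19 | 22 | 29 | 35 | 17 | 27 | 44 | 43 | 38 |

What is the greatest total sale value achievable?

Build best[k] bottom-up: best[k] = max over allowed piece i of (p[i] + best[k−i]).
best[1] = 2
best[2] = 6
best[3] = 8  (first piece 1, then best[2]=6)
best[4] = 12  (first piece 2, then best[2]=6)
best[5] = 14  (first piece 1, then best[4]=12)
best[6] = 19
best[7] = 22
best[8] = 29
best[9] = 35
best[10] = 37  (first piece 1, then best[9]=35)
best[11] = 41  (first piece 2, then best[9]=35)
best[12] = 44
best[13] = 47  (first piece 2, then best[11]=41)
best[14] = 50  (first piece 2, then best[12]=44)
One optimal cutting: 12 + 2 → €44 + €6 = €50.

50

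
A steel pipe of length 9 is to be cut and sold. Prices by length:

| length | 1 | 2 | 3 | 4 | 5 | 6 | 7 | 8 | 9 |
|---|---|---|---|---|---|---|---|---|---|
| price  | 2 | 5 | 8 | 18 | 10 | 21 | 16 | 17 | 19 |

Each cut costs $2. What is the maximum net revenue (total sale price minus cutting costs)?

Build v[k] bottom-up: v[k] = max over allowed piece i of (p[i] + v[k−i]) − 2 per cut.
v[1] = 2
v[2] = 5
v[3] = 8
v[4] = 18
v[5] = 18  (first piece 1, then v[4]=18)
v[6] = 21  (first piece 2, then v[4]=18)
v[7] = 24  (first piece 3, then v[4]=18)
v[8] = 34  (first piece 4, then v[4]=18)
v[9] = 34  (first piece 1, then v[8]=34)
One optimal plan: pieces 4 + 4 + 1 (2 cuts) → $38 − $4 = $34.

34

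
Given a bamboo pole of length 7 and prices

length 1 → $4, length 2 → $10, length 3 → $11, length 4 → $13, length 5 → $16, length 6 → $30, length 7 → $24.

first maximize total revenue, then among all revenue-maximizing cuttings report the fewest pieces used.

2

Consider every possible first cut. r[k] is the best of p[i]+r[k−i] over all sellable i≤k.
r[1] = 4
r[2] = 10
r[3] = 14  (first piece 1, then r[2]=10)
r[4] = 20  (first piece 2, then r[2]=10)
r[5] = 24  (first piece 1, then r[4]=20)
r[6] = 30  (first piece 2, then r[4]=20)
r[7] = 34  (first piece 1, then r[6]=30)
Maximum revenue is $34.
Now minimize piece count subject to staying optimal: for each k, pieces[k] = 1 + min over i with p[i]+r[k−i]=r[k] of pieces[k−i].
pieces[4] = 2
pieces[5] = 3
pieces[6] = 1
pieces[7] = 2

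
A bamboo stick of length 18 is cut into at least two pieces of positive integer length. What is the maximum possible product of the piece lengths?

729

Let g[k] be the best product for length k (with at least one cut). For each first piece i, the rest contributes max(k−i, g[k−i]).
Small cases: g[2]=1, g[3]=2, g[4]=4, g[5]=6, g[6]=9, g[7]=12, g[8]=18, g[9]=27, g[10]=36, g[11]=54, g[12]=81.
g[13] = 2·max(11,54) = 2·54 = 108
g[14] = 2·max(12,81) = 2·81 = 162
g[15] = 3·max(12,81) = 3·81 = 243
g[16] = 2·max(14,162) = 2·162 = 324
g[17] = 2·max(15,243) = 2·243 = 486
g[18] = 3·max(15,243) = 3·243 = 729
One optimal split: 3 + 3 + 3 + 3 + 3 + 3; product 3·3·3·3·3·3 = 729.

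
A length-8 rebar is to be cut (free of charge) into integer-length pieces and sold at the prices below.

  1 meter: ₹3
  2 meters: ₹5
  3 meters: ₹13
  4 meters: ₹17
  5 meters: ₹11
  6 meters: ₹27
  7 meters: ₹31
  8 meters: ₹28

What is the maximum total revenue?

34

Let v[k] be the best obtainable value from length k. For each k, try every first piece i and keep the best of price[i] + v[k−i].
v[1] = 3
v[2] = max(3+3, 5+0) = 6
v[3] = max(3+6, 5+3, 13+0) = 13
v[4] = max(3+13, 5+6, 13+3, 17+0) = 17
v[5] = max(3+17, 5+13, 13+6, 17+3, 11+0) = 20
v[6] = max(3+20, 5+17, 13+13, 17+6, 11+3, 27+0) = 27
v[7] = max(3+27, 5+20, 13+17, …, 27+3, 31+0) = 31
v[8] = max(3+31, 5+27, 13+20, …, 31+3, 28+0) = 34
One optimal cutting: 7 + 1 → ₹31 + ₹3 = ₹34.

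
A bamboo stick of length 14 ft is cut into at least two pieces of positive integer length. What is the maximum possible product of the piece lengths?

162

Let prod[k] be the best product for length k (with at least one cut). For each first piece i, the rest contributes max(k−i, prod[k−i]).
Small cases: prod[2]=1, prod[3]=2, prod[4]=4, prod[5]=6, prod[6]=9, prod[7]=12.
prod[8] = 2×max(6,9) = 2×9 = 18
prod[9] = 3×max(6,9) = 3×9 = 27
prod[10] = 2×max(8,18) = 2×18 = 36
prod[11] = 2×max(9,27) = 2×27 = 54
prod[12] = 3×max(9,27) = 3×27 = 81
prod[13] = 2×max(11,54) = 2×54 = 108
prod[14] = 2×max(12,81) = 2×81 = 162
One optimal split: 3 + 3 + 3 + 3 + 2; product 3×3×3×3×2 = 162.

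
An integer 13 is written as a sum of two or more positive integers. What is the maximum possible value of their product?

108

Define P[k] = max over 1≤i<k of i · max(k−i, P[k−i]); the inner max lets the remainder stay uncut if that's better.
P[2] = 1*max(1,0) = 1*1 = 1
P[3] = 1*max(2,1) = 1*2 = 2
P[4] = 2*max(2,1) = 2*2 = 4
P[5] = 2*max(3,2) = 2*3 = 6
P[6] = 3*max(3,2) = 3*3 = 9
P[7] = 2*max(5,6) = 2*6 = 12
P[8] = 2*max(6,9) = 2*9 = 18
P[9] = 3*max(6,9) = 3*9 = 27
P[10] = 2*max(8,18) = 2*18 = 36
P[11] = 2*max(9,27) = 2*27 = 54
P[12] = 3*max(9,27) = 3*27 = 81
P[13] = 2*max(11,54) = 2*54 = 108
One optimal split: 3 + 3 + 3 + 2 + 2; product 3*3*3*2*2 = 108.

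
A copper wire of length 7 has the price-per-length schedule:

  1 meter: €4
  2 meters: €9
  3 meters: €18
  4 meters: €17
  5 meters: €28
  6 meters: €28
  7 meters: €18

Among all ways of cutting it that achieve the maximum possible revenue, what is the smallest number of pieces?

3

Build r[k] bottom-up: r[k] = max over allowed piece i of (p[i] + r[k−i]).
r[1] = 4
r[2] = 9
r[3] = 18
r[4] = 22  (first piece 1, then r[3]=18)
r[5] = 28
r[6] = 36  (first piece 3, then r[3]=18)
r[7] = 40  (first piece 1, then r[6]=36)
Maximum revenue is €40.
Now minimize piece count subject to staying optimal: for each k, pieces[k] = 1 + min over i with p[i]+r[k−i]=r[k] of pieces[k−i].
pieces[4] = 2
pieces[5] = 1
pieces[6] = 2
pieces[7] = 3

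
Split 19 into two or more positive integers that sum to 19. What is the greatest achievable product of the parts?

972

Let m[k] be the best product for length k (with at least one cut). For each first piece i, the rest contributes max(k−i, m[k−i]).
m[2] = 1*max(1,0) = 1*1 = 1
m[3] = 1*max(2,1) = 1*2 = 2
m[4] = 2*max(2,1) = 2*2 = 4
m[5] = 2*max(3,2) = 2*3 = 6
m[6] = 3*max(3,2) = 3*3 = 9
m[7] = 2*max(5,6) = 2*6 = 12
m[8] = 2*max(6,9) = 2*9 = 18
m[9] = 3*max(6,9) = 3*9 = 27
m[10] = 2*max(8,18) = 2*18 = 36
m[11] = 2*max(9,27) = 2*27 = 54
m[12] = 3*max(9,27) = 3*27 = 81
m[13] = 2*max(11,54) = 2*54 = 108
m[14] = 2*max(12,81) = 2*81 = 162
m[15] = 3*max(12,81) = 3*81 = 243
m[16] = 2*max(14,162) = 2*162 = 324
m[17] = 2*max(15,243) = 2*243 = 486
m[18] = 3*max(15,243) = 3*243 = 729
m[19] = 2*max(17,486) = 2*486 = 972
One optimal split: 3 + 3 + 3 + 3 + 3 + 2 + 2; product 3*3*3*3*3*2*2 = 972.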